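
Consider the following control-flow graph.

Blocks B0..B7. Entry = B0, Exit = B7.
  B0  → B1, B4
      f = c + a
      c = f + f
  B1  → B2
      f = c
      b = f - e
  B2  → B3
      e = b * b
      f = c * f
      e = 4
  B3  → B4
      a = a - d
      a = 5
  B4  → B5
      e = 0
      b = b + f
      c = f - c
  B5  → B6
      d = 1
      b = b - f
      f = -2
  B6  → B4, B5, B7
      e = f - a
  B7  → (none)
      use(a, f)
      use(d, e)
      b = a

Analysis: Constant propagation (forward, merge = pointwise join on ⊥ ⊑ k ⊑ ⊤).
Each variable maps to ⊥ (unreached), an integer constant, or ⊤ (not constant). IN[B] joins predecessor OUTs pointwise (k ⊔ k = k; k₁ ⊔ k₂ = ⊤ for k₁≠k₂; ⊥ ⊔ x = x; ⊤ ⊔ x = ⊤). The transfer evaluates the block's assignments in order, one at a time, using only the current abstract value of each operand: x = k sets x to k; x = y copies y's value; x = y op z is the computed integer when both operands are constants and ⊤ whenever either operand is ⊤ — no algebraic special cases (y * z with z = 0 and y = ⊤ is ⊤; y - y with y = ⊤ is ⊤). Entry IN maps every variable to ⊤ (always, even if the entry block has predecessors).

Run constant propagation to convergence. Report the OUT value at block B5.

Answer: {a: ⊤, b: ⊤, c: ⊤, d: 1, e: ⊤, f: -2}

Working:
Fixpoint table:
  B0:   IN=(all ⊤)   OUT=(all ⊤)
  B1:   IN=(all ⊤)   OUT=(all ⊤)
  B2:   IN=(all ⊤)   OUT={e:4; rest ⊤}
  B3:   IN={e:4; rest ⊤}   OUT={a:5, e:4; rest ⊤}
  B4:   IN=(all ⊤)   OUT={e:0; rest ⊤}
  B5:   IN=(all ⊤)   OUT={d:1, f:-2; rest ⊤}
  B6:   IN={d:1, f:-2; rest ⊤}   OUT={d:1, f:-2; rest ⊤}
  B7:   IN={d:1, f:-2; rest ⊤}   OUT={d:1, f:-2; rest ⊤}

Merge at B5: IN[B5] = OUT[B4] ⊔ OUT[B6] = {a: ⊤, b: ⊤, c: ⊤, d: ⊤, e: ⊤, f: ⊤}
Applying B5's transfer function to that IN value gives OUT[B5] (row B5 above).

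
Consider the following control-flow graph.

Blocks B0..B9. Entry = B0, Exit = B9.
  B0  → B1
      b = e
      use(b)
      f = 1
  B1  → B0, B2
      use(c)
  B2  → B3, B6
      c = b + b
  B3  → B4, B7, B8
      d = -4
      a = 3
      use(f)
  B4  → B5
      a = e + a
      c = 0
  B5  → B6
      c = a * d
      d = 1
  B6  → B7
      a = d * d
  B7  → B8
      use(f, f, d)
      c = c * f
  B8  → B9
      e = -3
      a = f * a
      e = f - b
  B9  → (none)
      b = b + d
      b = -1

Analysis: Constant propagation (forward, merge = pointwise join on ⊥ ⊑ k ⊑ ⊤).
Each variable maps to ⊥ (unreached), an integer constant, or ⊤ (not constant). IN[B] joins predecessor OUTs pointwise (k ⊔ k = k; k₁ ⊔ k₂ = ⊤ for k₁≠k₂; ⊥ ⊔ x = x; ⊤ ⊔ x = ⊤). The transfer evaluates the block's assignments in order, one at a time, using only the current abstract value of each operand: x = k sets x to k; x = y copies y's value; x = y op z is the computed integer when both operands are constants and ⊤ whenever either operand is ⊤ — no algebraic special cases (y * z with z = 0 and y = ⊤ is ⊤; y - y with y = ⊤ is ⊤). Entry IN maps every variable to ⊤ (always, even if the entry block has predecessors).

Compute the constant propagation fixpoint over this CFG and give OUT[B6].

Answer: {a: ⊤, b: ⊤, c: ⊤, d: ⊤, e: ⊤, f: 1}

Trace:
Fixpoint table:
  B0: | IN=(all ⊤) | OUT={f:1; rest ⊤}
  B1: | IN={f:1; rest ⊤} | OUT={f:1; rest ⊤}
  B2: | IN={f:1; rest ⊤} | OUT={f:1; rest ⊤}
  B3: | IN={f:1; rest ⊤} | OUT={a:3, d:-4, f:1; rest ⊤}
  B4: | IN={a:3, d:-4, f:1; rest ⊤} | OUT={c:0, d:-4, f:1; rest ⊤}
  B5: | IN={c:0, d:-4, f:1; rest ⊤} | OUT={d:1, f:1; rest ⊤}
  B6: | IN={f:1; rest ⊤} | OUT={f:1; rest ⊤}
  B7: | IN={f:1; rest ⊤} | OUT={f:1; rest ⊤}
  B8: | IN={f:1; rest ⊤} | OUT={f:1; rest ⊤}
  B9: | IN={f:1; rest ⊤} | OUT={b:-1, f:1; rest ⊤}

Merge at B6: IN[B6] = OUT[B2] ⊔ OUT[B5] = {a: ⊤, b: ⊤, c: ⊤, d: ⊤, e: ⊤, f: 1}
Applying B6's transfer function to that IN value gives OUT[B6] (row B6 above).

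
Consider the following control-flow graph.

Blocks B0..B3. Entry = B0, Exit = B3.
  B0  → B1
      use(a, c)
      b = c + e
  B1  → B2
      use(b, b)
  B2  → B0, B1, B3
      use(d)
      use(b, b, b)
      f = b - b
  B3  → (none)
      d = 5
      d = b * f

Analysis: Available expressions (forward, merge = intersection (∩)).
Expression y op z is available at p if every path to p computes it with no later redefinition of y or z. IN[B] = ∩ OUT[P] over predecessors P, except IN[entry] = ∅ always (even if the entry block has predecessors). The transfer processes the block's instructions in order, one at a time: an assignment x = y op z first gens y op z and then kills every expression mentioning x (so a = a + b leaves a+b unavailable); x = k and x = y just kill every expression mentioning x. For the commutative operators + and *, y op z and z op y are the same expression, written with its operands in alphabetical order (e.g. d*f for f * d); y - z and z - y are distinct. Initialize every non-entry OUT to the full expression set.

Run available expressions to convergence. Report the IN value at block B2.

Answer: {c+e}

Derivation:
Fixpoint table:
  B0:  IN={}  OUT={c+e}
  B1:  IN={c+e}  OUT={c+e}
  B2:  IN={c+e}  OUT={b-b, c+e}
  B3:  IN={b-b, c+e}  OUT={b*f, b-b, c+e}

Merge at B2: IN[B2] = OUT[B1] = {c+e}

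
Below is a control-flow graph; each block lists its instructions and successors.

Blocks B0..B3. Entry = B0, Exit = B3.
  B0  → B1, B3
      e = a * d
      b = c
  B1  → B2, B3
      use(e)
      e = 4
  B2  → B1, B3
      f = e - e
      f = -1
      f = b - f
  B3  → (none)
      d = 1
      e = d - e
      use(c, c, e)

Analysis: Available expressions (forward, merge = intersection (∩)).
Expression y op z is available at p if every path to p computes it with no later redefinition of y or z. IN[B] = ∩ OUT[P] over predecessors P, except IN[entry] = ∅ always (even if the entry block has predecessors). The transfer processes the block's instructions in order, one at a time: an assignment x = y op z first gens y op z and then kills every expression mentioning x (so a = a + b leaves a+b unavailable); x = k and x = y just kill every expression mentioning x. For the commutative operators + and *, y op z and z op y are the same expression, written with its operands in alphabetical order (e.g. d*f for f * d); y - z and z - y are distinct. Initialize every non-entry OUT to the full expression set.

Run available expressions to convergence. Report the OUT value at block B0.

Answer: {a*d}

Derivation:
Converged values:
  B0:  IN={}  OUT={a*d}
  B1:  IN={a*d}  OUT={a*d}
  B2:  IN={a*d}  OUT={a*d, e-e}
  B3:  IN={a*d}  OUT={}

B0 is the boundary node: IN[B0] = {}
Applying B0's transfer function to that IN value gives OUT[B0] (row B0 above).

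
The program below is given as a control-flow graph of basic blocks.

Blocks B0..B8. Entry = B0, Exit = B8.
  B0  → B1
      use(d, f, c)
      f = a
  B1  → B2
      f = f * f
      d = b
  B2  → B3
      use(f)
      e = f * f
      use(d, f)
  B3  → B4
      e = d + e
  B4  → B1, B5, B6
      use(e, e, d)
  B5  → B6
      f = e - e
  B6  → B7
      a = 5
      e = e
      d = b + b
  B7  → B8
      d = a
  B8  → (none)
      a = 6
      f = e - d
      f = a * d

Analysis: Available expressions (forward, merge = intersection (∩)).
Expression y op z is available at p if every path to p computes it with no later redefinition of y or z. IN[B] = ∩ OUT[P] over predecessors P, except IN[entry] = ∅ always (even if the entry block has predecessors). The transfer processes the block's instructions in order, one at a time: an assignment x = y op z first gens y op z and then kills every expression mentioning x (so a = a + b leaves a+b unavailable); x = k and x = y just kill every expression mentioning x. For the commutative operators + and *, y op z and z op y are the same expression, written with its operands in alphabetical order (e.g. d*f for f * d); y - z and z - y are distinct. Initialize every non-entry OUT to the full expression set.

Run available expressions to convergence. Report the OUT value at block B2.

Per-block solution:
  B0: | IN={} | OUT={}
  B1: | IN={} | OUT={}
  B2: | IN={} | OUT={f*f}
  B3: | IN={f*f} | OUT={f*f}
  B4: | IN={f*f} | OUT={f*f}
  B5: | IN={f*f} | OUT={e-e}
  B6: | IN={} | OUT={b+b}
  B7: | IN={b+b} | OUT={b+b}
  B8: | IN={b+b} | OUT={a*d, b+b, e-d}

Merge at B2: IN[B2] = OUT[B1] = {}
Applying B2's transfer function to that IN value gives OUT[B2] (row B2 above).

Answer: {f*f}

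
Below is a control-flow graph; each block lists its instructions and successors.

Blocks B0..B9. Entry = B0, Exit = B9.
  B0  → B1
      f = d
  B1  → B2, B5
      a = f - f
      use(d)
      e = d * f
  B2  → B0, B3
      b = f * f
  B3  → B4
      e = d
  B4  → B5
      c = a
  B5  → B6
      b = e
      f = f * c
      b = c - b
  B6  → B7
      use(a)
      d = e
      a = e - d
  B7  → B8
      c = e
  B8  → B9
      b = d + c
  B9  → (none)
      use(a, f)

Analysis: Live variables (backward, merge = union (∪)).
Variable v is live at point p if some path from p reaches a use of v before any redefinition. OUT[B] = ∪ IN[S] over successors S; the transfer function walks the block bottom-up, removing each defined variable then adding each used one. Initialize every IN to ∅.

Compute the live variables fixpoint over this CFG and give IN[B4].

Converged values:
  B0:   IN={c, d}   OUT={c, d, f}
  B1:   IN={c, d, f}   OUT={a, c, d, e, f}
  B2:   IN={a, c, d, f}   OUT={a, c, d, f}
  B3:   IN={a, d, f}   OUT={a, e, f}
  B4:   IN={a, e, f}   OUT={a, c, e, f}
  B5:   IN={a, c, e, f}   OUT={a, e, f}
  B6:   IN={a, e, f}   OUT={a, d, e, f}
  B7:   IN={a, d, e, f}   OUT={a, c, d, f}
  B8:   IN={a, c, d, f}   OUT={a, f}
  B9:   IN={a, f}   OUT={}

Merge at B4: OUT[B4] = IN[B5] = {a, c, e, f}
Applying B4's transfer function to that OUT value gives IN[B4] (row B4 above).

Answer: {a, e, f}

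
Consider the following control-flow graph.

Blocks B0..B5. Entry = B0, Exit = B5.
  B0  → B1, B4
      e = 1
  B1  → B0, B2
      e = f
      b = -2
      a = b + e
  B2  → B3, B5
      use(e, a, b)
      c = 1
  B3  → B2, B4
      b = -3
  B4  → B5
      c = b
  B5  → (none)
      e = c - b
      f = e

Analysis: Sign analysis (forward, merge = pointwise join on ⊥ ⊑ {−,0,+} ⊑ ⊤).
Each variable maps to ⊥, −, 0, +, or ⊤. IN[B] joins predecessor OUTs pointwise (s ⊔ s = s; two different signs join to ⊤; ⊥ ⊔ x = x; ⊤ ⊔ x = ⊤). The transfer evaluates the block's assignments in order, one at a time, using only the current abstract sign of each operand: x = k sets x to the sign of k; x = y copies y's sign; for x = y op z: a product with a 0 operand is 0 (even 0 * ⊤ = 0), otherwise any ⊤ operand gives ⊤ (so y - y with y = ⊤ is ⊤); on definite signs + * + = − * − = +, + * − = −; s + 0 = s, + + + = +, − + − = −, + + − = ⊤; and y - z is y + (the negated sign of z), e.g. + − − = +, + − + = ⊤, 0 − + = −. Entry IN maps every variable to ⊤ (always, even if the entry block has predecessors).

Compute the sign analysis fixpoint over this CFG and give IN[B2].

Per-block solution:
  B0:   IN=(all ⊤)   OUT={e:+; rest ⊤}
  B1:   IN={e:+; rest ⊤}   OUT={b:-; rest ⊤}
  B2:   IN={b:-; rest ⊤}   OUT={b:-, c:+; rest ⊤}
  B3:   IN={b:-, c:+; rest ⊤}   OUT={b:-, c:+; rest ⊤}
  B4:   IN=(all ⊤)   OUT=(all ⊤)
  B5:   IN=(all ⊤)   OUT=(all ⊤)

Merge at B2: IN[B2] = OUT[B1] ⊔ OUT[B3] = {a: ⊤, b: -, c: ⊤, d: ⊤, e: ⊤, f: ⊤}

Answer: {a: ⊤, b: -, c: ⊤, d: ⊤, e: ⊤, f: ⊤}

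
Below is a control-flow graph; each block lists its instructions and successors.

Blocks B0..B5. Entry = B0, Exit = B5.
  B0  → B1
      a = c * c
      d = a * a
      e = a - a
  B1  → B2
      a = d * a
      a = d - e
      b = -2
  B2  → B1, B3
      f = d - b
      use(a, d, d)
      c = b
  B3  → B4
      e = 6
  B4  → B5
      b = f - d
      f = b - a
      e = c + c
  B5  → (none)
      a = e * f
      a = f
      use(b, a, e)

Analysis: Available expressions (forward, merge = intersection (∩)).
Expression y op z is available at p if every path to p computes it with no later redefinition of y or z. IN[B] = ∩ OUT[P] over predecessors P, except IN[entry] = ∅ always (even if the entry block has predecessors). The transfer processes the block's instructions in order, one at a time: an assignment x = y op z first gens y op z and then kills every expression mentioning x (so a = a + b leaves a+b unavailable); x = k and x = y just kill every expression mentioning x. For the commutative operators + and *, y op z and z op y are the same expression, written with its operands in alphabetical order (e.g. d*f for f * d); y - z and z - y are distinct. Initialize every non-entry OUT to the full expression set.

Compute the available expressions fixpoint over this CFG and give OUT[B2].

Converged values:
  B0:   IN={}   OUT={a*a, a-a, c*c}
  B1:   IN={}   OUT={d-e}
  B2:   IN={d-e}   OUT={d-b, d-e}
  B3:   IN={d-b, d-e}   OUT={d-b}
  B4:   IN={d-b}   OUT={b-a, c+c}
  B5:   IN={b-a, c+c}   OUT={c+c, e*f}

Merge at B2: IN[B2] = OUT[B1] = {d-e}
Applying B2's transfer function to that IN value gives OUT[B2] (row B2 above).

Answer: {d-b, d-e}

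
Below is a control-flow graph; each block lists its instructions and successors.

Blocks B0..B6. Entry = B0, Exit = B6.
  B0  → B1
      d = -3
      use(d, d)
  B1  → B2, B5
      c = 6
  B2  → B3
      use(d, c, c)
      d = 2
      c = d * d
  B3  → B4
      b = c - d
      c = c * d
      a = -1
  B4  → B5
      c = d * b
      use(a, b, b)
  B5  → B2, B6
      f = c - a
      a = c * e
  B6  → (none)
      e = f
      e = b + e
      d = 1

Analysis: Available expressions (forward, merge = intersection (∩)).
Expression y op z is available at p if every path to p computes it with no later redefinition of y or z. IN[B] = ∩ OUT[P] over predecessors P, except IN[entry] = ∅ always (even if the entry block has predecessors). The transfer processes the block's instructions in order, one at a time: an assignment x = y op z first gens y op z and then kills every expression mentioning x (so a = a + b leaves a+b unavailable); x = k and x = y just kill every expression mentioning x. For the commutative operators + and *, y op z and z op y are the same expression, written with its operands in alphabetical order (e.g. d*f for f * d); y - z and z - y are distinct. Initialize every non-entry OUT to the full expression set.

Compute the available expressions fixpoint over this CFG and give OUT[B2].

Answer: {d*d}

Working:
Per-block solution:
  B0: | IN={} | OUT={}
  B1: | IN={} | OUT={}
  B2: | IN={} | OUT={d*d}
  B3: | IN={d*d} | OUT={d*d}
  B4: | IN={d*d} | OUT={b*d, d*d}
  B5: | IN={} | OUT={c*e}
  B6: | IN={c*e} | OUT={}

Merge at B2: IN[B2] = OUT[B1] ∩ OUT[B5] = {}
Applying B2's transfer function to that IN value gives OUT[B2] (row B2 above).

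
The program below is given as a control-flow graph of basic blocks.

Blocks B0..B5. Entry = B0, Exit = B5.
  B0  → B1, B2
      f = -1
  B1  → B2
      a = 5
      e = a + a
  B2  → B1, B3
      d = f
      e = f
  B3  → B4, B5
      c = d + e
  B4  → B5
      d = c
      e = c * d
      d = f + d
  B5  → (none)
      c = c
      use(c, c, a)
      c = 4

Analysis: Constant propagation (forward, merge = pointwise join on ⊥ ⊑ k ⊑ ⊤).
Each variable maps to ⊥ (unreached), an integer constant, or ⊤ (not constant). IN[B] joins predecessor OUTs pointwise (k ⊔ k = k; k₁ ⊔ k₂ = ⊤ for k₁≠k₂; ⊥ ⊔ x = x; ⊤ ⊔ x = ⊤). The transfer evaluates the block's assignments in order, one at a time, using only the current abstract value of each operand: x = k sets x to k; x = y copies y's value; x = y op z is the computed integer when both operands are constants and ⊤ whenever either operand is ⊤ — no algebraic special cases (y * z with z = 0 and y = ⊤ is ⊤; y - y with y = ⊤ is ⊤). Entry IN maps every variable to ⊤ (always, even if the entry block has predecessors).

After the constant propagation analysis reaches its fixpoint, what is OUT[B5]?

Answer: {a: ⊤, b: ⊤, c: 4, d: ⊤, e: ⊤, f: -1}

Working:
Fixpoint table:
  B0: | IN=(all ⊤) | OUT={f:-1; rest ⊤}
  B1: | IN={f:-1; rest ⊤} | OUT={a:5, e:10, f:-1; rest ⊤}
  B2: | IN={f:-1; rest ⊤} | OUT={d:-1, e:-1, f:-1; rest ⊤}
  B3: | IN={d:-1, e:-1, f:-1; rest ⊤} | OUT={c:-2, d:-1, e:-1, f:-1; rest ⊤}
  B4: | IN={c:-2, d:-1, e:-1, f:-1; rest ⊤} | OUT={c:-2, d:-3, e:4, f:-1; rest ⊤}
  B5: | IN={c:-2, f:-1; rest ⊤} | OUT={c:4, f:-1; rest ⊤}

Merge at B5: IN[B5] = OUT[B3] ⊔ OUT[B4] = {a: ⊤, b: ⊤, c: -2, d: ⊤, e: ⊤, f: -1}
Applying B5's transfer function to that IN value gives OUT[B5] (row B5 above).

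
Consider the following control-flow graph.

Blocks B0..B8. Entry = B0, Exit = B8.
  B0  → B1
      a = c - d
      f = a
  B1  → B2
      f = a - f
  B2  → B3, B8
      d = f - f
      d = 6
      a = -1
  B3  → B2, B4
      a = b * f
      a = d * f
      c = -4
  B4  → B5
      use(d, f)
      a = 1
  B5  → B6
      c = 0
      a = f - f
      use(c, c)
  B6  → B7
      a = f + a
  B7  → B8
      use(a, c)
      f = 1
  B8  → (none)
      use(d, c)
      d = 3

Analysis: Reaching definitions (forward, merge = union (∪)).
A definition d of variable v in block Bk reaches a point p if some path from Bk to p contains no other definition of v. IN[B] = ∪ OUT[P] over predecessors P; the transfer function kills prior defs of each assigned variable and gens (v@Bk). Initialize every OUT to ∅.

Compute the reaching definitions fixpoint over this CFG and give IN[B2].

Converged values:
  B0:  IN={}  OUT={a@B0, f@B0}
  B1:  IN={a@B0, f@B0}  OUT={a@B0, f@B1}
  B2:  IN={a@B0, a@B3, c@B3, d@B2, f@B1}  OUT={a@B2, c@B3, d@B2, f@B1}
  B3:  IN={a@B2, c@B3, d@B2, f@B1}  OUT={a@B3, c@B3, d@B2, f@B1}
  B4:  IN={a@B3, c@B3, d@B2, f@B1}  OUT={a@B4, c@B3, d@B2, f@B1}
  B5:  IN={a@B4, c@B3, d@B2, f@B1}  OUT={a@B5, c@B5, d@B2, f@B1}
  B6:  IN={a@B5, c@B5, d@B2, f@B1}  OUT={a@B6, c@B5, d@B2, f@B1}
  B7:  IN={a@B6, c@B5, d@B2, f@B1}  OUT={a@B6, c@B5, d@B2, f@B7}
  B8:  IN={a@B2, a@B6, c@B3, c@B5, d@B2, f@B1, f@B7}  OUT={a@B2, a@B6, c@B3, c@B5, d@B8, f@B1, f@B7}

Merge at B2: IN[B2] = OUT[B1] ⊔ OUT[B3] = {a@B0, a@B3, c@B3, d@B2, f@B1}

Answer: {a@B0, a@B3, c@B3, d@B2, f@B1}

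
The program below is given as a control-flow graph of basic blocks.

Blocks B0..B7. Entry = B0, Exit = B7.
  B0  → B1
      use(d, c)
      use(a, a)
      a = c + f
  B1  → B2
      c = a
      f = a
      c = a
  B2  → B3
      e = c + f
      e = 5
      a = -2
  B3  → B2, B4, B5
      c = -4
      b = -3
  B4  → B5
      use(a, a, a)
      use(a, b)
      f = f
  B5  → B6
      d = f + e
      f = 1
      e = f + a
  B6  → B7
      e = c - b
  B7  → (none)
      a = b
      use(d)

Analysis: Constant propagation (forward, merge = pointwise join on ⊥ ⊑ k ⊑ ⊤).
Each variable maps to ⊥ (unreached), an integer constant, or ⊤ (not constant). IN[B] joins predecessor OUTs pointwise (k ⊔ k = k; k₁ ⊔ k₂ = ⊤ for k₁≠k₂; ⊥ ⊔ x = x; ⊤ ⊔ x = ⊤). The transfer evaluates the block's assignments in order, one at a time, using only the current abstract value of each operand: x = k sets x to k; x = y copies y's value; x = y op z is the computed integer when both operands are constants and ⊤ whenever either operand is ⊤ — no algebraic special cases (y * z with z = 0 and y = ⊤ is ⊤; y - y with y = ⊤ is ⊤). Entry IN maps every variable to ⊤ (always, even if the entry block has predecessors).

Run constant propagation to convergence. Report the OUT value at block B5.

Per-block solution:
  B0:  IN=(all ⊤)  OUT=(all ⊤)
  B1:  IN=(all ⊤)  OUT=(all ⊤)
  B2:  IN=(all ⊤)  OUT={a:-2, e:5; rest ⊤}
  B3:  IN={a:-2, e:5; rest ⊤}  OUT={a:-2, b:-3, c:-4, e:5; rest ⊤}
  B4:  IN={a:-2, b:-3, c:-4, e:5; rest ⊤}  OUT={a:-2, b:-3, c:-4, e:5; rest ⊤}
  B5:  IN={a:-2, b:-3, c:-4, e:5; rest ⊤}  OUT={a:-2, b:-3, c:-4, e:-1, f:1; rest ⊤}
  B6:  IN={a:-2, b:-3, c:-4, e:-1, f:1; rest ⊤}  OUT={a:-2, b:-3, c:-4, e:-1, f:1; rest ⊤}
  B7:  IN={a:-2, b:-3, c:-4, e:-1, f:1; rest ⊤}  OUT={a:-3, b:-3, c:-4, e:-1, f:1; rest ⊤}

Merge at B5: IN[B5] = OUT[B3] ⊔ OUT[B4] = {a: -2, b: -3, c: -4, d: ⊤, e: 5, f: ⊤}
Applying B5's transfer function to that IN value gives OUT[B5] (row B5 above).

Answer: {a: -2, b: -3, c: -4, d: ⊤, e: -1, f: 1}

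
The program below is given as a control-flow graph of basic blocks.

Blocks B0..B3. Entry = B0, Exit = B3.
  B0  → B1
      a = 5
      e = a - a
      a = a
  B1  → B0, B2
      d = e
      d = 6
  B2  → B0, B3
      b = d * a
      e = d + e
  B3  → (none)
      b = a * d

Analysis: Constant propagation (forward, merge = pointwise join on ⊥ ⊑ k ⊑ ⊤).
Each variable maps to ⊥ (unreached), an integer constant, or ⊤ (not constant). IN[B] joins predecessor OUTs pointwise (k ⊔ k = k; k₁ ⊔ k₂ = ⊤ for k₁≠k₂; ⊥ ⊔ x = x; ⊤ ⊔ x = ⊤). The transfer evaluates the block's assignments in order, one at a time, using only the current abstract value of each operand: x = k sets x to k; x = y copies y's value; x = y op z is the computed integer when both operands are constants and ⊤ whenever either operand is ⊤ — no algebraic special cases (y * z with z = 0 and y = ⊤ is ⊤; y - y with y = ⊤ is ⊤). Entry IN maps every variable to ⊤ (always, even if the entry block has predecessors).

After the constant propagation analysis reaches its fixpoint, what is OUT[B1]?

Per-block solution:
  B0:  IN=(all ⊤)  OUT={a:5, e:0; rest ⊤}
  B1:  IN={a:5, e:0; rest ⊤}  OUT={a:5, d:6, e:0; rest ⊤}
  B2:  IN={a:5, d:6, e:0; rest ⊤}  OUT={a:5, b:30, d:6, e:6; rest ⊤}
  B3:  IN={a:5, b:30, d:6, e:6; rest ⊤}  OUT={a:5, b:30, d:6, e:6; rest ⊤}

Merge at B1: IN[B1] = OUT[B0] = {a: 5, b: ⊤, c: ⊤, d: ⊤, e: 0, f: ⊤}
Applying B1's transfer function to that IN value gives OUT[B1] (row B1 above).

Answer: {a: 5, b: ⊤, c: ⊤, d: 6, e: 0, f: ⊤}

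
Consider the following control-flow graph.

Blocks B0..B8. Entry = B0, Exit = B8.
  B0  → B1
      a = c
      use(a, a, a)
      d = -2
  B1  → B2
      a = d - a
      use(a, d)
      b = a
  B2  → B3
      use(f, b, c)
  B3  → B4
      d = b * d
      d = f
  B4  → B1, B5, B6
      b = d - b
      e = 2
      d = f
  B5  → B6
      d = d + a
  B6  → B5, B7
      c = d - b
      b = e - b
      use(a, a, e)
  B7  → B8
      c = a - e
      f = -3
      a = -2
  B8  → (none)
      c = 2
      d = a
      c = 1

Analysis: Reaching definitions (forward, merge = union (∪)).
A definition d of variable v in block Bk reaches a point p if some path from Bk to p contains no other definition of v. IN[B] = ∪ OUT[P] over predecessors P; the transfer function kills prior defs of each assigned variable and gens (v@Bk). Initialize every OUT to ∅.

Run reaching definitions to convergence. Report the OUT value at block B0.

Answer: {a@B0, d@B0}

Working:
Fixpoint table:
  B0:  IN={}  OUT={a@B0, d@B0}
  B1:  IN={a@B0, a@B1, b@B4, d@B0, d@B4, e@B4}  OUT={a@B1, b@B1, d@B0, d@B4, e@B4}
  B2:  IN={a@B1, b@B1, d@B0, d@B4, e@B4}  OUT={a@B1, b@B1, d@B0, d@B4, e@B4}
  B3:  IN={a@B1, b@B1, d@B0, d@B4, e@B4}  OUT={a@B1, b@B1, d@B3, e@B4}
  B4:  IN={a@B1, b@B1, d@B3, e@B4}  OUT={a@B1, b@B4, d@B4, e@B4}
  B5:  IN={a@B1, b@B4, b@B6, c@B6, d@B4, d@B5, e@B4}  OUT={a@B1, b@B4, b@B6, c@B6, d@B5, e@B4}
  B6:  IN={a@B1, b@B4, b@B6, c@B6, d@B4, d@B5, e@B4}  OUT={a@B1, b@B6, c@B6, d@B4, d@B5, e@B4}
  B7:  IN={a@B1, b@B6, c@B6, d@B4, d@B5, e@B4}  OUT={a@B7, b@B6, c@B7, d@B4, d@B5, e@B4, f@B7}
  B8:  IN={a@B7, b@B6, c@B7, d@B4, d@B5, e@B4, f@B7}  OUT={a@B7, b@B6, c@B8, d@B8, e@B4, f@B7}

B0 is the boundary node: IN[B0] = {}
Applying B0's transfer function to that IN value gives OUT[B0] (row B0 above).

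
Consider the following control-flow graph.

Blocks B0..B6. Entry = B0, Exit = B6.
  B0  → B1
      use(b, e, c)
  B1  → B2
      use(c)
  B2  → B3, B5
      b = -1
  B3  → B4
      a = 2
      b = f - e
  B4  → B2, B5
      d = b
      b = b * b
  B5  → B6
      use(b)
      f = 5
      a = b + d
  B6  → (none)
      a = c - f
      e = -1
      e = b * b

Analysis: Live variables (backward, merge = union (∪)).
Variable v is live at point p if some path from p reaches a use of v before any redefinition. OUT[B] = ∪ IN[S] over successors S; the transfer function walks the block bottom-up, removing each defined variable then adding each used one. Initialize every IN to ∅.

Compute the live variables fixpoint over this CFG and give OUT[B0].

Answer: {c, d, e, f}

Working:
Converged values:
  B0: | IN={b, c, d, e, f} | OUT={c, d, e, f}
  B1: | IN={c, d, e, f} | OUT={c, d, e, f}
  B2: | IN={c, d, e, f} | OUT={b, c, d, e, f}
  B3: | IN={c, e, f} | OUT={b, c, e, f}
  B4: | IN={b, c, e, f} | OUT={b, c, d, e, f}
  B5: | IN={b, c, d} | OUT={b, c, f}
  B6: | IN={b, c, f} | OUT={}

Merge at B0: OUT[B0] = IN[B1] = {c, d, e, f}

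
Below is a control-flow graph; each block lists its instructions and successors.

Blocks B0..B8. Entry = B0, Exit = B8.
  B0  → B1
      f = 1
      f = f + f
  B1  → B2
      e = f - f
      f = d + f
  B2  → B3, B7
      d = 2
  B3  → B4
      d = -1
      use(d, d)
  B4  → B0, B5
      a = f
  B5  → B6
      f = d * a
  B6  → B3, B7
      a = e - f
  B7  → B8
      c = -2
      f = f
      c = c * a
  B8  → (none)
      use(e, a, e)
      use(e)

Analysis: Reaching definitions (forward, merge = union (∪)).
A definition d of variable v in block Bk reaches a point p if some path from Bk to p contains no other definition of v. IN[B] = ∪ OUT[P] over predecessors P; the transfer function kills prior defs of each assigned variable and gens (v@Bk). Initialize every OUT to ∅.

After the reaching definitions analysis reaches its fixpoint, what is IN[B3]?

Per-block solution:
  B0: | IN={a@B4, d@B3, e@B1, f@B1, f@B5} | OUT={a@B4, d@B3, e@B1, f@B0}
  B1: | IN={a@B4, d@B3, e@B1, f@B0} | OUT={a@B4, d@B3, e@B1, f@B1}
  B2: | IN={a@B4, d@B3, e@B1, f@B1} | OUT={a@B4, d@B2, e@B1, f@B1}
  B3: | IN={a@B4, a@B6, d@B2, d@B3, e@B1, f@B1, f@B5} | OUT={a@B4, a@B6, d@B3, e@B1, f@B1, f@B5}
  B4: | IN={a@B4, a@B6, d@B3, e@B1, f@B1, f@B5} | OUT={a@B4, d@B3, e@B1, f@B1, f@B5}
  B5: | IN={a@B4, d@B3, e@B1, f@B1, f@B5} | OUT={a@B4, d@B3, e@B1, f@B5}
  B6: | IN={a@B4, d@B3, e@B1, f@B5} | OUT={a@B6, d@B3, e@B1, f@B5}
  B7: | IN={a@B4, a@B6, d@B2, d@B3, e@B1, f@B1, f@B5} | OUT={a@B4, a@B6, c@B7, d@B2, d@B3, e@B1, f@B7}
  B8: | IN={a@B4, a@B6, c@B7, d@B2, d@B3, e@B1, f@B7} | OUT={a@B4, a@B6, c@B7, d@B2, d@B3, e@B1, f@B7}

Merge at B3: IN[B3] = OUT[B2] ⊔ OUT[B6] = {a@B4, a@B6, d@B2, d@B3, e@B1, f@B1, f@B5}

Answer: {a@B4, a@B6, d@B2, d@B3, e@B1, f@B1, f@B5}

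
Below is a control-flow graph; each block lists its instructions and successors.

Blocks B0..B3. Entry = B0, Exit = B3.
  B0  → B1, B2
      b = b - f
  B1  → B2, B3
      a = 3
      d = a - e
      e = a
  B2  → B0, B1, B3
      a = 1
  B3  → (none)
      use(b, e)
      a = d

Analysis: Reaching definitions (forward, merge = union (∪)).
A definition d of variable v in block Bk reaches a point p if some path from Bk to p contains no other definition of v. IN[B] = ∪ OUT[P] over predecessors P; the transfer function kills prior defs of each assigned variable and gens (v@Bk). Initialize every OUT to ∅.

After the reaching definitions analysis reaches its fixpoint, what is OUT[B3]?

Answer: {a@B3, b@B0, d@B1, e@B1}

Working:
Converged values:
  B0:   IN={a@B2, b@B0, d@B1, e@B1}   OUT={a@B2, b@B0, d@B1, e@B1}
  B1:   IN={a@B2, b@B0, d@B1, e@B1}   OUT={a@B1, b@B0, d@B1, e@B1}
  B2:   IN={a@B1, a@B2, b@B0, d@B1, e@B1}   OUT={a@B2, b@B0, d@B1, e@B1}
  B3:   IN={a@B1, a@B2, b@B0, d@B1, e@B1}   OUT={a@B3, b@B0, d@B1, e@B1}

Merge at B3: IN[B3] = OUT[B1] ⊔ OUT[B2] = {a@B1, a@B2, b@B0, d@B1, e@B1}
Applying B3's transfer function to that IN value gives OUT[B3] (row B3 above).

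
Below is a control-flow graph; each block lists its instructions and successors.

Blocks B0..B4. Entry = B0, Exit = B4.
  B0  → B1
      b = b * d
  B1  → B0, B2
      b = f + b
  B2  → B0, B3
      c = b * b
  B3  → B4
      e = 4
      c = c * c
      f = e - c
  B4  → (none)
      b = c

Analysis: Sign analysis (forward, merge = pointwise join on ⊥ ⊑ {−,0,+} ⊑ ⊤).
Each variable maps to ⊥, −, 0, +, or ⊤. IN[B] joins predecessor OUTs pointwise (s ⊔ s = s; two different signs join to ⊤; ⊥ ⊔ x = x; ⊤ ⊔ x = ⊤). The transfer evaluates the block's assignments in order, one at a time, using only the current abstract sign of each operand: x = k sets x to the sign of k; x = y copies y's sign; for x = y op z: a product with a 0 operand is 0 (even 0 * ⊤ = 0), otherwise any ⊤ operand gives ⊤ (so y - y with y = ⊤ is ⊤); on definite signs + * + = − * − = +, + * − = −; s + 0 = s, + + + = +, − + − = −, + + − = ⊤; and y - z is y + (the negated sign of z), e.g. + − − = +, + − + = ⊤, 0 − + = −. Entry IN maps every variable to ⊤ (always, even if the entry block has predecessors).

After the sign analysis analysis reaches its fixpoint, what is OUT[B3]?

Fixpoint table:
  B0:   IN=(all ⊤)   OUT=(all ⊤)
  B1:   IN=(all ⊤)   OUT=(all ⊤)
  B2:   IN=(all ⊤)   OUT=(all ⊤)
  B3:   IN=(all ⊤)   OUT={e:+; rest ⊤}
  B4:   IN={e:+; rest ⊤}   OUT={e:+; rest ⊤}

Merge at B3: IN[B3] = OUT[B2] = {a: ⊤, b: ⊤, c: ⊤, d: ⊤, e: ⊤, f: ⊤}
Applying B3's transfer function to that IN value gives OUT[B3] (row B3 above).

Answer: {a: ⊤, b: ⊤, c: ⊤, d: ⊤, e: +, f: ⊤}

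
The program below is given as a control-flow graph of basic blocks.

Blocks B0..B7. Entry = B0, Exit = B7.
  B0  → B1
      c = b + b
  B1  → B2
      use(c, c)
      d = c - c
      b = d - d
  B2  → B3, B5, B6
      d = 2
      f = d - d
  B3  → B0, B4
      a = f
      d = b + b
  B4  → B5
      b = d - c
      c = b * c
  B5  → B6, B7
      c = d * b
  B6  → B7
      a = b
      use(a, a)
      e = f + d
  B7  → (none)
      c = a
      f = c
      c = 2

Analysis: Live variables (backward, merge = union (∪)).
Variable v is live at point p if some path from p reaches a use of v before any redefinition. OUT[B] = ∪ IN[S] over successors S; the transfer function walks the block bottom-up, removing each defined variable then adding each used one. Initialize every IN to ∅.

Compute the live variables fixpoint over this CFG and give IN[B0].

Answer: {a, b}

Derivation:
Per-block solution:
  B0:   IN={a, b}   OUT={a, c}
  B1:   IN={a, c}   OUT={a, b, c}
  B2:   IN={a, b, c}   OUT={a, b, c, d, f}
  B3:   IN={b, c, f}   OUT={a, b, c, d, f}
  B4:   IN={a, c, d, f}   OUT={a, b, d, f}
  B5:   IN={a, b, d, f}   OUT={a, b, d, f}
  B6:   IN={b, d, f}   OUT={a}
  B7:   IN={a}   OUT={}

Merge at B0: OUT[B0] = IN[B1] = {a, c}
Applying B0's transfer function to that OUT value gives IN[B0] (row B0 above).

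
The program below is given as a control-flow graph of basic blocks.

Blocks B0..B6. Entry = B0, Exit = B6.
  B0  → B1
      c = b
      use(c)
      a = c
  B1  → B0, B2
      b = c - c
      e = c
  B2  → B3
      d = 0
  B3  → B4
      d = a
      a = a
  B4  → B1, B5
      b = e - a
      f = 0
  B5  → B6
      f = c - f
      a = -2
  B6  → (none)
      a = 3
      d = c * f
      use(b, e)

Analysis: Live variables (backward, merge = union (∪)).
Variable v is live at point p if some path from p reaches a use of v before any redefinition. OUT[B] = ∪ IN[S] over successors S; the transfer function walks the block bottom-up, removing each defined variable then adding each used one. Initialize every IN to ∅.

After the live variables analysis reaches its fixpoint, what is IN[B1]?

Answer: {a, c}

Working:
Per-block solution:
  B0:   IN={b}   OUT={a, c}
  B1:   IN={a, c}   OUT={a, b, c, e}
  B2:   IN={a, c, e}   OUT={a, c, e}
  B3:   IN={a, c, e}   OUT={a, c, e}
  B4:   IN={a, c, e}   OUT={a, b, c, e, f}
  B5:   IN={b, c, e, f}   OUT={b, c, e, f}
  B6:   IN={b, c, e, f}   OUT={}

Merge at B1: OUT[B1] = IN[B0] ⊔ IN[B2] = {a, b, c, e}
Applying B1's transfer function to that OUT value gives IN[B1] (row B1 above).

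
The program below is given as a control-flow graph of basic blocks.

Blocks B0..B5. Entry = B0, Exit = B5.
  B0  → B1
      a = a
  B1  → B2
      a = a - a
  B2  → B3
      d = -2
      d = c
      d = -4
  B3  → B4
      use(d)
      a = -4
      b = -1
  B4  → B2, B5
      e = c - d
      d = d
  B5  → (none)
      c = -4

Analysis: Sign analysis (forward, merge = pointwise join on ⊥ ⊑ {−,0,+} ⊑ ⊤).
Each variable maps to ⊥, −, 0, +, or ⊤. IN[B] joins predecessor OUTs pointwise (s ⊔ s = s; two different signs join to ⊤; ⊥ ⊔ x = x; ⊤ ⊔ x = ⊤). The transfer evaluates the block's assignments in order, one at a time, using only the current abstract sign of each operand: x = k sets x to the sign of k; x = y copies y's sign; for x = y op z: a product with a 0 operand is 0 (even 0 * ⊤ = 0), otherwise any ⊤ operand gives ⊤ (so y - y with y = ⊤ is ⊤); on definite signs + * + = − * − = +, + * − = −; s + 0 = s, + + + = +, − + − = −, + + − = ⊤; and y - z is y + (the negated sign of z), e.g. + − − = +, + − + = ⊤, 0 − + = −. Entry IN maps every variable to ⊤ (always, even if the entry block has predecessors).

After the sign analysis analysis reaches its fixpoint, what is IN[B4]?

Answer: {a: -, b: -, c: ⊤, d: -, e: ⊤, f: ⊤}

Derivation:
Converged values:
  B0: | IN=(all ⊤) | OUT=(all ⊤)
  B1: | IN=(all ⊤) | OUT=(all ⊤)
  B2: | IN=(all ⊤) | OUT={d:-; rest ⊤}
  B3: | IN={d:-; rest ⊤} | OUT={a:-, b:-, d:-; rest ⊤}
  B4: | IN={a:-, b:-, d:-; rest ⊤} | OUT={a:-, b:-, d:-; rest ⊤}
  B5: | IN={a:-, b:-, d:-; rest ⊤} | OUT={a:-, b:-, c:-, d:-; rest ⊤}

Merge at B4: IN[B4] = OUT[B3] = {a: -, b: -, c: ⊤, d: -, e: ⊤, f: ⊤}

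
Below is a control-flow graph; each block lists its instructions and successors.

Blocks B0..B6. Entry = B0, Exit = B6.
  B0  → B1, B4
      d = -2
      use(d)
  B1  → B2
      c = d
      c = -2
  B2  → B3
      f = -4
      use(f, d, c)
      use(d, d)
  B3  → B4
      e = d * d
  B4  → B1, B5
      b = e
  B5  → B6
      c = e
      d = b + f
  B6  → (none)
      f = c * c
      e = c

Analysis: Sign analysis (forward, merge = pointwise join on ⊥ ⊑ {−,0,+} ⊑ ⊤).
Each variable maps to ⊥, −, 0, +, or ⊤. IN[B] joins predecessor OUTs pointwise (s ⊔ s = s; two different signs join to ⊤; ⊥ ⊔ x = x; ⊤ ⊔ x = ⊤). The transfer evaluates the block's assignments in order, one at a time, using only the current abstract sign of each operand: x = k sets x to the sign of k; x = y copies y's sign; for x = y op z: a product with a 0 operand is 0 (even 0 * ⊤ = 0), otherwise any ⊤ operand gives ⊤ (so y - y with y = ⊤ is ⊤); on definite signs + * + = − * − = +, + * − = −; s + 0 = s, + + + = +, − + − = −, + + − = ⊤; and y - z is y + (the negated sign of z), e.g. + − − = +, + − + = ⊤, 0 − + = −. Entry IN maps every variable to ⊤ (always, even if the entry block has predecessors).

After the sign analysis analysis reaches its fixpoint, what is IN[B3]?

Per-block solution:
  B0:   IN=(all ⊤)   OUT={d:-; rest ⊤}
  B1:   IN={d:-; rest ⊤}   OUT={c:-, d:-; rest ⊤}
  B2:   IN={c:-, d:-; rest ⊤}   OUT={c:-, d:-, f:-; rest ⊤}
  B3:   IN={c:-, d:-, f:-; rest ⊤}   OUT={c:-, d:-, e:+, f:-; rest ⊤}
  B4:   IN={d:-; rest ⊤}   OUT={d:-; rest ⊤}
  B5:   IN={d:-; rest ⊤}   OUT=(all ⊤)
  B6:   IN=(all ⊤)   OUT=(all ⊤)

Merge at B3: IN[B3] = OUT[B2] = {a: ⊤, b: ⊤, c: -, d: -, e: ⊤, f: -}

Answer: {a: ⊤, b: ⊤, c: -, d: -, e: ⊤, f: -}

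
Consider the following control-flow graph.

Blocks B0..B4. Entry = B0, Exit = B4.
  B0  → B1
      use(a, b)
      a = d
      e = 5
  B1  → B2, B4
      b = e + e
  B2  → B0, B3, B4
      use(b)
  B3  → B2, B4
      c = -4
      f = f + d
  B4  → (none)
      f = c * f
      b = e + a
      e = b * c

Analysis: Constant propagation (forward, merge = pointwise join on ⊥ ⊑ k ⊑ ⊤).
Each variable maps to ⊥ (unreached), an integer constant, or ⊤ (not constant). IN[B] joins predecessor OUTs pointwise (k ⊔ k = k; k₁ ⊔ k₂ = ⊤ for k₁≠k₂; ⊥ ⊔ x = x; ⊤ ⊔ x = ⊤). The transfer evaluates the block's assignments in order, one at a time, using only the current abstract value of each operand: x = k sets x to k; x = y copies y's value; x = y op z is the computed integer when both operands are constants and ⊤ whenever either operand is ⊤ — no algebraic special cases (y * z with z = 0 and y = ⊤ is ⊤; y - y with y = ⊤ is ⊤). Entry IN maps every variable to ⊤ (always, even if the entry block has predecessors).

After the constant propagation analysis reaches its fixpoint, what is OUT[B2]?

Answer: {a: ⊤, b: 10, c: ⊤, d: ⊤, e: 5, f: ⊤}

Working:
Converged values:
  B0: | IN=(all ⊤) | OUT={e:5; rest ⊤}
  B1: | IN={e:5; rest ⊤} | OUT={b:10, e:5; rest ⊤}
  B2: | IN={b:10, e:5; rest ⊤} | OUT={b:10, e:5; rest ⊤}
  B3: | IN={b:10, e:5; rest ⊤} | OUT={b:10, c:-4, e:5; rest ⊤}
  B4: | IN={b:10, e:5; rest ⊤} | OUT=(all ⊤)

Merge at B2: IN[B2] = OUT[B1] ⊔ OUT[B3] = {a: ⊤, b: 10, c: ⊤, d: ⊤, e: 5, f: ⊤}
Applying B2's transfer function to that IN value gives OUT[B2] (row B2 above).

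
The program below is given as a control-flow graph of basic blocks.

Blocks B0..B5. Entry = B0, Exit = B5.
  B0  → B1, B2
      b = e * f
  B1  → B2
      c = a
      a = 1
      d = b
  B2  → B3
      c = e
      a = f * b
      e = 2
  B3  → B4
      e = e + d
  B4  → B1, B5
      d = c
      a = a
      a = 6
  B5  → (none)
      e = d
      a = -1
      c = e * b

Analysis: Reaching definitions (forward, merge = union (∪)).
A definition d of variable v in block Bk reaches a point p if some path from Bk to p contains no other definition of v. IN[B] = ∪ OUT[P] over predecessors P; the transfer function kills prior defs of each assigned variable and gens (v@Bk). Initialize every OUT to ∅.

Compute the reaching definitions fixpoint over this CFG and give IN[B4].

Converged values:
  B0:  IN={}  OUT={b@B0}
  B1:  IN={a@B4, b@B0, c@B2, d@B4, e@B3}  OUT={a@B1, b@B0, c@B1, d@B1, e@B3}
  B2:  IN={a@B1, b@B0, c@B1, d@B1, e@B3}  OUT={a@B2, b@B0, c@B2, d@B1, e@B2}
  B3:  IN={a@B2, b@B0, c@B2, d@B1, e@B2}  OUT={a@B2, b@B0, c@B2, d@B1, e@B3}
  B4:  IN={a@B2, b@B0, c@B2, d@B1, e@B3}  OUT={a@B4, b@B0, c@B2, d@B4, e@B3}
  B5:  IN={a@B4, b@B0, c@B2, d@B4, e@B3}  OUT={a@B5, b@B0, c@B5, d@B4, e@B5}

Merge at B4: IN[B4] = OUT[B3] = {a@B2, b@B0, c@B2, d@B1, e@B3}

Answer: {a@B2, b@B0, c@B2, d@B1, e@B3}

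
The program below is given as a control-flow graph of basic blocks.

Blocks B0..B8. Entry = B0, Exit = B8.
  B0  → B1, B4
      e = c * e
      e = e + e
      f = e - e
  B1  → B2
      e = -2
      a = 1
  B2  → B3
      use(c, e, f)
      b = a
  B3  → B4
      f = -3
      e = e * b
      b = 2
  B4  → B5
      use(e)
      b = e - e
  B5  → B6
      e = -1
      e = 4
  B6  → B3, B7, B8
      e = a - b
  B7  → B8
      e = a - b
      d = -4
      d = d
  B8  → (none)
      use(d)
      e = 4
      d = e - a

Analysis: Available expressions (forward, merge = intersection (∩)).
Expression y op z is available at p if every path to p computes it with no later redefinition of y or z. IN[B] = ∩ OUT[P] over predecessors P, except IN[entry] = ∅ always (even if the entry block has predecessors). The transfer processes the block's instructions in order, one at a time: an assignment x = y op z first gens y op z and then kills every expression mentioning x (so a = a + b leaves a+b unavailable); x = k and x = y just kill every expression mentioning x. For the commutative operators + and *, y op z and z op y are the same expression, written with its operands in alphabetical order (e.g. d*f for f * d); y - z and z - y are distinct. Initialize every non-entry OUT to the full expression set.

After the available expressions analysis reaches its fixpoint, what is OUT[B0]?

Answer: {e-e}

Trace:
Per-block solution:
  B0:   IN={}   OUT={e-e}
  B1:   IN={e-e}   OUT={}
  B2:   IN={}   OUT={}
  B3:   IN={}   OUT={}
  B4:   IN={}   OUT={e-e}
  B5:   IN={e-e}   OUT={}
  B6:   IN={}   OUT={a-b}
  B7:   IN={a-b}   OUT={a-b}
  B8:   IN={a-b}   OUT={a-b, e-a}

B0 is the boundary node: IN[B0] = {}
Applying B0's transfer function to that IN value gives OUT[B0] (row B0 above).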